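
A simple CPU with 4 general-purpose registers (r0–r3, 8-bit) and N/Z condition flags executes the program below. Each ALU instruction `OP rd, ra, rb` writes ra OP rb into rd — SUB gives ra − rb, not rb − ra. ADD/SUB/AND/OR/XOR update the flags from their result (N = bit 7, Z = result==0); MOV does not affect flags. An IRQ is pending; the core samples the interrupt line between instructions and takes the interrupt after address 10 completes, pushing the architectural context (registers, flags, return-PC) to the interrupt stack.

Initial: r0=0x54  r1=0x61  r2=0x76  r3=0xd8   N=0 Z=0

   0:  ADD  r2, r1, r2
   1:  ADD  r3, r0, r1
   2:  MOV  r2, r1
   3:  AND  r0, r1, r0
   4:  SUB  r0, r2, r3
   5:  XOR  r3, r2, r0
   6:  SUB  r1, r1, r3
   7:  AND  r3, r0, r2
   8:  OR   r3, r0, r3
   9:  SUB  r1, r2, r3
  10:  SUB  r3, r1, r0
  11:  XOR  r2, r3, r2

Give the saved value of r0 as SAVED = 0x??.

after  0: r0=0x54 r1=0x61 r2=0xd7 r3=0xd8  N=1 Z=0
after  1: r0=0x54 r1=0x61 r2=0xd7 r3=0xb5  N=1 Z=0
after  2: r0=0x54 r1=0x61 r2=0x61 r3=0xb5  N=1 Z=0
after  3: r0=0x40 r1=0x61 r2=0x61 r3=0xb5  N=0 Z=0
after  4: r0=0xac r1=0x61 r2=0x61 r3=0xb5  N=1 Z=0
after  5: r0=0xac r1=0x61 r2=0x61 r3=0xcd  N=1 Z=0
after  6: r0=0xac r1=0x94 r2=0x61 r3=0xcd  N=1 Z=0
after  7: r0=0xac r1=0x94 r2=0x61 r3=0x20  N=0 Z=0
after  8: r0=0xac r1=0x94 r2=0x61 r3=0xac  N=1 Z=0
after  9: r0=0xac r1=0xb5 r2=0x61 r3=0xac  N=1 Z=0
after 10: r0=0xac r1=0xb5 r2=0x61 r3=0x09  N=0 Z=0
-- IRQ taken; context saved, return-PC = 11 --

SAVED = 0xac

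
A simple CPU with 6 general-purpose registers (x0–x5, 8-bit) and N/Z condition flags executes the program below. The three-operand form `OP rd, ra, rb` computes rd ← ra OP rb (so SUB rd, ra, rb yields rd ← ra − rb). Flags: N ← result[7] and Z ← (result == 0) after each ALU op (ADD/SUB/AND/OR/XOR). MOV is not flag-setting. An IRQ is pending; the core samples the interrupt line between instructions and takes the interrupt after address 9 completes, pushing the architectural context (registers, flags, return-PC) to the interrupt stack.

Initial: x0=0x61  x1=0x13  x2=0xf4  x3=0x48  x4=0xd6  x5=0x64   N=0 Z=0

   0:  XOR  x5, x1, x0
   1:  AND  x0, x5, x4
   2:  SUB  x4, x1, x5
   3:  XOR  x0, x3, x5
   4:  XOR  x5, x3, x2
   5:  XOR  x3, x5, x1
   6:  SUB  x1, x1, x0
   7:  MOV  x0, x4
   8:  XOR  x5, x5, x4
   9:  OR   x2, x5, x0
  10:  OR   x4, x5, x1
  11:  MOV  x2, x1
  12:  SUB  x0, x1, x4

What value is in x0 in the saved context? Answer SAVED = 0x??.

SAVED = 0xa1

after  0: x0=0x61 x1=0x13 x2=0xf4 x3=0x48 x4=0xd6 x5=0x72  N=0 Z=0
after  1: x0=0x52 x1=0x13 x2=0xf4 x3=0x48 x4=0xd6 x5=0x72  N=0 Z=0
after  2: x0=0x52 x1=0x13 x2=0xf4 x3=0x48 x4=0xa1 x5=0x72  N=1 Z=0
after  3: x0=0x3a x1=0x13 x2=0xf4 x3=0x48 x4=0xa1 x5=0x72  N=0 Z=0
after  4: x0=0x3a x1=0x13 x2=0xf4 x3=0x48 x4=0xa1 x5=0xbc  N=1 Z=0
after  5: x0=0x3a x1=0x13 x2=0xf4 x3=0xaf x4=0xa1 x5=0xbc  N=1 Z=0
after  6: x0=0x3a x1=0xd9 x2=0xf4 x3=0xaf x4=0xa1 x5=0xbc  N=1 Z=0
after  7: x0=0xa1 x1=0xd9 x2=0xf4 x3=0xaf x4=0xa1 x5=0xbc  N=1 Z=0
after  8: x0=0xa1 x1=0xd9 x2=0xf4 x3=0xaf x4=0xa1 x5=0x1d  N=0 Z=0
after  9: x0=0xa1 x1=0xd9 x2=0xbd x3=0xaf x4=0xa1 x5=0x1d  N=1 Z=0
-- IRQ taken; context saved, return-PC = 10 --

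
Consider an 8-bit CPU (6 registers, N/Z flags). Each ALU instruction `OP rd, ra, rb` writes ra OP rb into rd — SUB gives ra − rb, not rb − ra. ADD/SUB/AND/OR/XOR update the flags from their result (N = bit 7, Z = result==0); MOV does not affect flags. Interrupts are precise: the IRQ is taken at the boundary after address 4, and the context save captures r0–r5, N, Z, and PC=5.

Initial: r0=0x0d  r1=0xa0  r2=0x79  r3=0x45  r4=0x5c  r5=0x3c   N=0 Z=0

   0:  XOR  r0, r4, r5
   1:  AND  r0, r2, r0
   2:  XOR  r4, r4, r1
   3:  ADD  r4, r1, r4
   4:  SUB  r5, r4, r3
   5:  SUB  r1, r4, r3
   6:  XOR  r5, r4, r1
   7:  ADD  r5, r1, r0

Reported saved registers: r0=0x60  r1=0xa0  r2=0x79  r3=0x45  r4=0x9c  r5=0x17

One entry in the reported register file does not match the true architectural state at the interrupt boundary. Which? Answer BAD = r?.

after  0: r0=0x60 r1=0xa0 r2=0x79 r3=0x45 r4=0x5c r5=0x3c  N=0 Z=0
after  1: r0=0x60 r1=0xa0 r2=0x79 r3=0x45 r4=0x5c r5=0x3c  N=0 Z=0
after  2: r0=0x60 r1=0xa0 r2=0x79 r3=0x45 r4=0xfc r5=0x3c  N=1 Z=0
after  3: r0=0x60 r1=0xa0 r2=0x79 r3=0x45 r4=0x9c r5=0x3c  N=1 Z=0
after  4: r0=0x60 r1=0xa0 r2=0x79 r3=0x45 r4=0x9c r5=0x57  N=0 Z=0
-- IRQ taken; context saved, return-PC = 5 --
mismatch: r5: reported 0x17 vs actual 0x57

BAD = r5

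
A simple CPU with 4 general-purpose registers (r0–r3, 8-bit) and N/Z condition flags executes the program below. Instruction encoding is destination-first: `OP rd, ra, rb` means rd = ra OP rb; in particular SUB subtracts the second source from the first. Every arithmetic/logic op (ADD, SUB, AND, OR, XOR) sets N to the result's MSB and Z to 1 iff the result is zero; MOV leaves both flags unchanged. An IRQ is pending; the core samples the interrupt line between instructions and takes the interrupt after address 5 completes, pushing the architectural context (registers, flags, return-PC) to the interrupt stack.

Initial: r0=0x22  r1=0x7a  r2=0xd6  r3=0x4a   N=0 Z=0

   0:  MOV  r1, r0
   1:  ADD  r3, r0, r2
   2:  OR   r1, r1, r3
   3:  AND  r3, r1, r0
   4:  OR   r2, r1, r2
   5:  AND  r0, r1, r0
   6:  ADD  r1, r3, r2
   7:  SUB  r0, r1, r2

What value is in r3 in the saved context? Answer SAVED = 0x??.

SAVED = 0x22

after  0: r0=0x22 r1=0x22 r2=0xd6 r3=0x4a  N=0 Z=0
after  1: r0=0x22 r1=0x22 r2=0xd6 r3=0xf8  N=1 Z=0
after  2: r0=0x22 r1=0xfa r2=0xd6 r3=0xf8  N=1 Z=0
after  3: r0=0x22 r1=0xfa r2=0xd6 r3=0x22  N=0 Z=0
after  4: r0=0x22 r1=0xfa r2=0xfe r3=0x22  N=1 Z=0
after  5: r0=0x22 r1=0xfa r2=0xfe r3=0x22  N=0 Z=0
-- IRQ taken; context saved, return-PC = 6 --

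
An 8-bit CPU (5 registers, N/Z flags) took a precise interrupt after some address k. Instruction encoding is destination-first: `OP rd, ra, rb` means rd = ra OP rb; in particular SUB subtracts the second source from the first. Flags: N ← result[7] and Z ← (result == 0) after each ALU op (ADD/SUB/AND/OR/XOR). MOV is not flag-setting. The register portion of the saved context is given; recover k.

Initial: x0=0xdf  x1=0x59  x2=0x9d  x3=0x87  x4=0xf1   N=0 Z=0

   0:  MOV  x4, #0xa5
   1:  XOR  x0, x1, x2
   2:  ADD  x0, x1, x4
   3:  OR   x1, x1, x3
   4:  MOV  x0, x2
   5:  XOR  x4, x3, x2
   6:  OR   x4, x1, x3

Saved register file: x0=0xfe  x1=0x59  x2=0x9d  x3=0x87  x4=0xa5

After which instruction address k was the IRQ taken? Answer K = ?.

K = 2

after  0: x0=0xdf x1=0x59 x2=0x9d x3=0x87 x4=0xa5  N=0 Z=0
after  1: x0=0xc4 x1=0x59 x2=0x9d x3=0x87 x4=0xa5  N=1 Z=0
after  2: x0=0xfe x1=0x59 x2=0x9d x3=0x87 x4=0xa5  N=1 Z=0
-- IRQ taken; context saved, return-PC = 3 --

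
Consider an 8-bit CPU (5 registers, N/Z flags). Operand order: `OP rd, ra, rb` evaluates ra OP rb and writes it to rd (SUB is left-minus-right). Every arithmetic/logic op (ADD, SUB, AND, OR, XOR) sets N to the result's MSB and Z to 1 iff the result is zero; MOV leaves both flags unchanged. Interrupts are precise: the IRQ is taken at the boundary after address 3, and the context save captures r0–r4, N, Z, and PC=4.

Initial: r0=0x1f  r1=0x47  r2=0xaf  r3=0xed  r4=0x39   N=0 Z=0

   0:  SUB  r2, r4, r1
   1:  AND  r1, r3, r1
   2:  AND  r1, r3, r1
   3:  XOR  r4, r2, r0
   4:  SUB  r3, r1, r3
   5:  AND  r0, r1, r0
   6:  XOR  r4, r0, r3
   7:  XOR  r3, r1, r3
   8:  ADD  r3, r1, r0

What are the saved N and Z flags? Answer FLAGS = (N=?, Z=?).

after  0: r0=0x1f r1=0x47 r2=0xf2 r3=0xed r4=0x39  N=1 Z=0
after  1: r0=0x1f r1=0x45 r2=0xf2 r3=0xed r4=0x39  N=0 Z=0
after  2: r0=0x1f r1=0x45 r2=0xf2 r3=0xed r4=0x39  N=0 Z=0
after  3: r0=0x1f r1=0x45 r2=0xf2 r3=0xed r4=0xed  N=1 Z=0
-- IRQ taken; context saved, return-PC = 4 --

FLAGS = (N=1, Z=0)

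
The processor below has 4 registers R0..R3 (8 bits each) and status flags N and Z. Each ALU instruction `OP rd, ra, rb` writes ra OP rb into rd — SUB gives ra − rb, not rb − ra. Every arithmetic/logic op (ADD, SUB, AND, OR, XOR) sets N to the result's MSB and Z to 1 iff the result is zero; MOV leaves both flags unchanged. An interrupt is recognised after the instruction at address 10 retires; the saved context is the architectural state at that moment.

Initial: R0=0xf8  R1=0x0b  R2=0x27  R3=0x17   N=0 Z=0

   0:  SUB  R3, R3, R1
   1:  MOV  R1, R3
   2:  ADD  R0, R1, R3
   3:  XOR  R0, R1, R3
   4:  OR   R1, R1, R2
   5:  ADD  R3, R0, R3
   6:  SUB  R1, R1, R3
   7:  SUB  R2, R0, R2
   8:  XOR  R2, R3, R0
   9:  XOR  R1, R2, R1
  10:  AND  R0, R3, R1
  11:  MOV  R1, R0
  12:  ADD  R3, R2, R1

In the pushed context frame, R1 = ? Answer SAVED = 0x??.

SAVED = 0x2f

after  0: R0=0xf8 R1=0x0b R2=0x27 R3=0x0c  N=0 Z=0
after  1: R0=0xf8 R1=0x0c R2=0x27 R3=0x0c  N=0 Z=0
after  2: R0=0x18 R1=0x0c R2=0x27 R3=0x0c  N=0 Z=0
after  3: R0=0x00 R1=0x0c R2=0x27 R3=0x0c  N=0 Z=1
after  4: R0=0x00 R1=0x2f R2=0x27 R3=0x0c  N=0 Z=0
after  5: R0=0x00 R1=0x2f R2=0x27 R3=0x0c  N=0 Z=0
after  6: R0=0x00 R1=0x23 R2=0x27 R3=0x0c  N=0 Z=0
after  7: R0=0x00 R1=0x23 R2=0xd9 R3=0x0c  N=1 Z=0
after  8: R0=0x00 R1=0x23 R2=0x0c R3=0x0c  N=0 Z=0
after  9: R0=0x00 R1=0x2f R2=0x0c R3=0x0c  N=0 Z=0
after 10: R0=0x0c R1=0x2f R2=0x0c R3=0x0c  N=0 Z=0
-- IRQ taken; context saved, return-PC = 11 --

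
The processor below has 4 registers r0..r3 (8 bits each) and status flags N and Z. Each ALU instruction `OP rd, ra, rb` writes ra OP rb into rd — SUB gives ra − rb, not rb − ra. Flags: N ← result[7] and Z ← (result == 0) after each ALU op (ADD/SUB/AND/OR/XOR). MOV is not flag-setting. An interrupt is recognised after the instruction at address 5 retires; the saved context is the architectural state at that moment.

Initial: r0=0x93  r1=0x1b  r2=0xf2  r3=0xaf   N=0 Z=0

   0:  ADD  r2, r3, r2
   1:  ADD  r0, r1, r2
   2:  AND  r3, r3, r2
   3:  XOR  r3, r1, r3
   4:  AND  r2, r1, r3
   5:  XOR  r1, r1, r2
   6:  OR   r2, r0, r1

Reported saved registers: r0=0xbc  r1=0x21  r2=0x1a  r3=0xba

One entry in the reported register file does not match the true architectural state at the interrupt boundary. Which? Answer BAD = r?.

BAD = r1

after  0: r0=0x93 r1=0x1b r2=0xa1 r3=0xaf  N=1 Z=0
after  1: r0=0xbc r1=0x1b r2=0xa1 r3=0xaf  N=1 Z=0
after  2: r0=0xbc r1=0x1b r2=0xa1 r3=0xa1  N=1 Z=0
after  3: r0=0xbc r1=0x1b r2=0xa1 r3=0xba  N=1 Z=0
after  4: r0=0xbc r1=0x1b r2=0x1a r3=0xba  N=0 Z=0
after  5: r0=0xbc r1=0x01 r2=0x1a r3=0xba  N=0 Z=0
-- IRQ taken; context saved, return-PC = 6 --
mismatch: r1: reported 0x21 vs actual 0x01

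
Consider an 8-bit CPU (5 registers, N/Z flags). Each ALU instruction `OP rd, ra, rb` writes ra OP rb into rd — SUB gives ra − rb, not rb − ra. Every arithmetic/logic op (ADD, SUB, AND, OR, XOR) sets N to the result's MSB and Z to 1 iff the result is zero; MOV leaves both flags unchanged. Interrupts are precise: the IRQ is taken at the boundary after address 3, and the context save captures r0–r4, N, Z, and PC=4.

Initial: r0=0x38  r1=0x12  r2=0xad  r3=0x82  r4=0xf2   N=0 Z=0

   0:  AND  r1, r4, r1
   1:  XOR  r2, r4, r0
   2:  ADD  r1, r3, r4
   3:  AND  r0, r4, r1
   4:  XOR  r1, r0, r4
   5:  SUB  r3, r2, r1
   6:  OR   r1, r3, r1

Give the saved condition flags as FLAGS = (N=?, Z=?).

FLAGS = (N=0, Z=0)

after  0: r0=0x38 r1=0x12 r2=0xad r3=0x82 r4=0xf2  N=0 Z=0
after  1: r0=0x38 r1=0x12 r2=0xca r3=0x82 r4=0xf2  N=1 Z=0
after  2: r0=0x38 r1=0x74 r2=0xca r3=0x82 r4=0xf2  N=0 Z=0
after  3: r0=0x70 r1=0x74 r2=0xca r3=0x82 r4=0xf2  N=0 Z=0
-- IRQ taken; context saved, return-PC = 4 --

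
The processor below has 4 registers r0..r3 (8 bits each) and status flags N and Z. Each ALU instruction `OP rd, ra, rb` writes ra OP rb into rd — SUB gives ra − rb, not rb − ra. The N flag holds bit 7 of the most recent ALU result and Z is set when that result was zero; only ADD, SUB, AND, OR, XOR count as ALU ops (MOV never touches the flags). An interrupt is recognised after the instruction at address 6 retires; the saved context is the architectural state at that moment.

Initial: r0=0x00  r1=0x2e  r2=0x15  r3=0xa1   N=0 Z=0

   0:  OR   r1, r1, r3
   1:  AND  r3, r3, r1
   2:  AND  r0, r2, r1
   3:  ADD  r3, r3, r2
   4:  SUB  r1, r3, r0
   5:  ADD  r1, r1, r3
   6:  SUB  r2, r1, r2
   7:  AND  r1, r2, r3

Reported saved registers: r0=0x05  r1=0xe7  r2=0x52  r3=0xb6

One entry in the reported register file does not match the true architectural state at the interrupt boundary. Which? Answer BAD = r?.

after  0: r0=0x00 r1=0xaf r2=0x15 r3=0xa1  N=1 Z=0
after  1: r0=0x00 r1=0xaf r2=0x15 r3=0xa1  N=1 Z=0
after  2: r0=0x05 r1=0xaf r2=0x15 r3=0xa1  N=0 Z=0
after  3: r0=0x05 r1=0xaf r2=0x15 r3=0xb6  N=1 Z=0
after  4: r0=0x05 r1=0xb1 r2=0x15 r3=0xb6  N=1 Z=0
after  5: r0=0x05 r1=0x67 r2=0x15 r3=0xb6  N=0 Z=0
after  6: r0=0x05 r1=0x67 r2=0x52 r3=0xb6  N=0 Z=0
-- IRQ taken; context saved, return-PC = 7 --
mismatch: r1: reported 0xe7 vs actual 0x67

BAD = r1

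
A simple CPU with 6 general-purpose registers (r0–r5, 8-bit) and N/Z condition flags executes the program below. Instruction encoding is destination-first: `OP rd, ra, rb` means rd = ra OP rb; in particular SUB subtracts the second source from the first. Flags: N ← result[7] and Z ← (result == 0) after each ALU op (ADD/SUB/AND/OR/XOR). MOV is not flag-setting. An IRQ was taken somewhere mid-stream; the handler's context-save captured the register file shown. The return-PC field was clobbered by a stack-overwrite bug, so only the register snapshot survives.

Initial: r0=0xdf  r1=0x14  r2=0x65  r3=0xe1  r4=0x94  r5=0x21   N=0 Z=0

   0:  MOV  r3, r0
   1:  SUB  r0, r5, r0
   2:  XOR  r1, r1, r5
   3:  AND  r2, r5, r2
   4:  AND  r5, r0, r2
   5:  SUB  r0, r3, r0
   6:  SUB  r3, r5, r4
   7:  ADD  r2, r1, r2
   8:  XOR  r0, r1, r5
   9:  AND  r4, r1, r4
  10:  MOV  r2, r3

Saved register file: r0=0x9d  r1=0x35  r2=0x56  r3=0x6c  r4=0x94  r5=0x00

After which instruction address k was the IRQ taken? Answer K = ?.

K = 7

after  0: r0=0xdf r1=0x14 r2=0x65 r3=0xdf r4=0x94 r5=0x21  N=0 Z=0
after  1: r0=0x42 r1=0x14 r2=0x65 r3=0xdf r4=0x94 r5=0x21  N=0 Z=0
after  2: r0=0x42 r1=0x35 r2=0x65 r3=0xdf r4=0x94 r5=0x21  N=0 Z=0
after  3: r0=0x42 r1=0x35 r2=0x21 r3=0xdf r4=0x94 r5=0x21  N=0 Z=0
after  4: r0=0x42 r1=0x35 r2=0x21 r3=0xdf r4=0x94 r5=0x00  N=0 Z=1
after  5: r0=0x9d r1=0x35 r2=0x21 r3=0xdf r4=0x94 r5=0x00  N=1 Z=0
after  6: r0=0x9d r1=0x35 r2=0x21 r3=0x6c r4=0x94 r5=0x00  N=0 Z=0
after  7: r0=0x9d r1=0x35 r2=0x56 r3=0x6c r4=0x94 r5=0x00  N=0 Z=0
-- IRQ taken; context saved, return-PC = 8 --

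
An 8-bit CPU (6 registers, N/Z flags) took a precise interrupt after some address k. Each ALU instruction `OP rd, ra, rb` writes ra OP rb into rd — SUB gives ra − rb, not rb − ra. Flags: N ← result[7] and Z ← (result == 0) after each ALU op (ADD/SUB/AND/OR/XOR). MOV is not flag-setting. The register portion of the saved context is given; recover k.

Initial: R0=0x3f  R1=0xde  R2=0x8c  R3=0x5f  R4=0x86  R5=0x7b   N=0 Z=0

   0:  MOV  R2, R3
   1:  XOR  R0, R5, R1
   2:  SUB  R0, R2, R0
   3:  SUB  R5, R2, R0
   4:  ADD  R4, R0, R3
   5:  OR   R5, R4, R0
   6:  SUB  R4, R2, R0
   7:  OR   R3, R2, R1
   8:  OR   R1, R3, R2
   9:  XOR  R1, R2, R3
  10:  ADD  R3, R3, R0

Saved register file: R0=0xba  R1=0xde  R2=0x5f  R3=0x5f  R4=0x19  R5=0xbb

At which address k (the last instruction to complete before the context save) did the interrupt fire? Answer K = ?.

after  0: R0=0x3f R1=0xde R2=0x5f R3=0x5f R4=0x86 R5=0x7b  N=0 Z=0
after  1: R0=0xa5 R1=0xde R2=0x5f R3=0x5f R4=0x86 R5=0x7b  N=1 Z=0
after  2: R0=0xba R1=0xde R2=0x5f R3=0x5f R4=0x86 R5=0x7b  N=1 Z=0
after  3: R0=0xba R1=0xde R2=0x5f R3=0x5f R4=0x86 R5=0xa5  N=1 Z=0
after  4: R0=0xba R1=0xde R2=0x5f R3=0x5f R4=0x19 R5=0xa5  N=0 Z=0
after  5: R0=0xba R1=0xde R2=0x5f R3=0x5f R4=0x19 R5=0xbb  N=1 Z=0
-- IRQ taken; context saved, return-PC = 6 --

K = 5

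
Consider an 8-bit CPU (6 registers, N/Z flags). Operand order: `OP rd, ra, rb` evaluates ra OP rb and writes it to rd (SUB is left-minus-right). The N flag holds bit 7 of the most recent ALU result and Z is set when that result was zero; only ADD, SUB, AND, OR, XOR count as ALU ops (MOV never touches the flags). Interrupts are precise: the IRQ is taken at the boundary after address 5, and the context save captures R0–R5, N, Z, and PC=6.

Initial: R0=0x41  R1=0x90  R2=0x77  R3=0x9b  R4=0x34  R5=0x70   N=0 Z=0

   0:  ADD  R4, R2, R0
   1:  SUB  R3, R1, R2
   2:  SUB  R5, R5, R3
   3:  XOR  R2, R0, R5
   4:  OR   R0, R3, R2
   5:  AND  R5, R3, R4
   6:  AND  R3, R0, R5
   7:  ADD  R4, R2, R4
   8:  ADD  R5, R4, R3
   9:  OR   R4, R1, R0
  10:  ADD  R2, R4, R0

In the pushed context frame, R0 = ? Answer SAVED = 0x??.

after  0: R0=0x41 R1=0x90 R2=0x77 R3=0x9b R4=0xb8 R5=0x70  N=1 Z=0
after  1: R0=0x41 R1=0x90 R2=0x77 R3=0x19 R4=0xb8 R5=0x70  N=0 Z=0
after  2: R0=0x41 R1=0x90 R2=0x77 R3=0x19 R4=0xb8 R5=0x57  N=0 Z=0
after  3: R0=0x41 R1=0x90 R2=0x16 R3=0x19 R4=0xb8 R5=0x57  N=0 Z=0
after  4: R0=0x1f R1=0x90 R2=0x16 R3=0x19 R4=0xb8 R5=0x57  N=0 Z=0
after  5: R0=0x1f R1=0x90 R2=0x16 R3=0x19 R4=0xb8 R5=0x18  N=0 Z=0
-- IRQ taken; context saved, return-PC = 6 --

SAVED = 0x1f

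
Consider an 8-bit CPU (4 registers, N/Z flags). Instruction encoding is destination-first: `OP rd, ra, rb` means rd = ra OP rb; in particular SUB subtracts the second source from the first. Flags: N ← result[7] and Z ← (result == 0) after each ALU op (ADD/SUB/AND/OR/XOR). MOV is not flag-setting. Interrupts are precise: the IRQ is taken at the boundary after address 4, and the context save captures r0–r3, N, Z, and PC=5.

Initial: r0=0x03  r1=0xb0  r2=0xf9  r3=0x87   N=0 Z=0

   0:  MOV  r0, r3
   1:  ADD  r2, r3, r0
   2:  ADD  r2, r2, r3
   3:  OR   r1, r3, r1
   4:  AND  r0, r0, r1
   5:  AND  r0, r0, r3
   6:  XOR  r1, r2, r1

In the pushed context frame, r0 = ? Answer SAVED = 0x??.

SAVED = 0x87

after  0: r0=0x87 r1=0xb0 r2=0xf9 r3=0x87  N=0 Z=0
after  1: r0=0x87 r1=0xb0 r2=0x0e r3=0x87  N=0 Z=0
after  2: r0=0x87 r1=0xb0 r2=0x95 r3=0x87  N=1 Z=0
after  3: r0=0x87 r1=0xb7 r2=0x95 r3=0x87  N=1 Z=0
after  4: r0=0x87 r1=0xb7 r2=0x95 r3=0x87  N=1 Z=0
-- IRQ taken; context saved, return-PC = 5 --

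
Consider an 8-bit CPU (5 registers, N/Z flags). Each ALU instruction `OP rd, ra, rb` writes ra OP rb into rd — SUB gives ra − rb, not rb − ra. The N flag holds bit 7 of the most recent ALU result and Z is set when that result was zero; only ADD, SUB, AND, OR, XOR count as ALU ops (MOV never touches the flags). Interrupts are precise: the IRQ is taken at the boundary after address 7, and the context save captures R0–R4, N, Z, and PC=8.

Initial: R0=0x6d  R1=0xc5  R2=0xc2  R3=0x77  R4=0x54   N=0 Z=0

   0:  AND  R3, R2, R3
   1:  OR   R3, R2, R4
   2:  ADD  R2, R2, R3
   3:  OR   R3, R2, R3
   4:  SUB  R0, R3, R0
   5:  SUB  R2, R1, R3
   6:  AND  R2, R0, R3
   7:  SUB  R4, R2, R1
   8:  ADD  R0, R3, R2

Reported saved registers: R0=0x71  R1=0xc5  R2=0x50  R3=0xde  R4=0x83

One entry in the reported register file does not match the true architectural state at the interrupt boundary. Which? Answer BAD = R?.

after  0: R0=0x6d R1=0xc5 R2=0xc2 R3=0x42 R4=0x54  N=0 Z=0
after  1: R0=0x6d R1=0xc5 R2=0xc2 R3=0xd6 R4=0x54  N=1 Z=0
after  2: R0=0x6d R1=0xc5 R2=0x98 R3=0xd6 R4=0x54  N=1 Z=0
after  3: R0=0x6d R1=0xc5 R2=0x98 R3=0xde R4=0x54  N=1 Z=0
after  4: R0=0x71 R1=0xc5 R2=0x98 R3=0xde R4=0x54  N=0 Z=0
after  5: R0=0x71 R1=0xc5 R2=0xe7 R3=0xde R4=0x54  N=1 Z=0
after  6: R0=0x71 R1=0xc5 R2=0x50 R3=0xde R4=0x54  N=0 Z=0
after  7: R0=0x71 R1=0xc5 R2=0x50 R3=0xde R4=0x8b  N=1 Z=0
-- IRQ taken; context saved, return-PC = 8 --
mismatch: R4: reported 0x83 vs actual 0x8b

BAD = R4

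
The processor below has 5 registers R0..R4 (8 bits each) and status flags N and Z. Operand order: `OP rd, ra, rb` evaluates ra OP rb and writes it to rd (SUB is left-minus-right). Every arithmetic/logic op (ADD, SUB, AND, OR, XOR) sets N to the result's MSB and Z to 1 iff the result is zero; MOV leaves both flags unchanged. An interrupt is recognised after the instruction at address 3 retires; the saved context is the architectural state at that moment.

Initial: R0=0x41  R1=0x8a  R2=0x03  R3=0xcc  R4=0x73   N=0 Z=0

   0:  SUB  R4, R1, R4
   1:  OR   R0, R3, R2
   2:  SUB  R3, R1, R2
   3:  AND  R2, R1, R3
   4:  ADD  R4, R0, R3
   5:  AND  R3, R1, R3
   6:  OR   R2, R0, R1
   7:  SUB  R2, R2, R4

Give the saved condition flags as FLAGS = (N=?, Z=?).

after  0: R0=0x41 R1=0x8a R2=0x03 R3=0xcc R4=0x17  N=0 Z=0
after  1: R0=0xcf R1=0x8a R2=0x03 R3=0xcc R4=0x17  N=1 Z=0
after  2: R0=0xcf R1=0x8a R2=0x03 R3=0x87 R4=0x17  N=1 Z=0
after  3: R0=0xcf R1=0x8a R2=0x82 R3=0x87 R4=0x17  N=1 Z=0
-- IRQ taken; context saved, return-PC = 4 --

FLAGS = (N=1, Z=0)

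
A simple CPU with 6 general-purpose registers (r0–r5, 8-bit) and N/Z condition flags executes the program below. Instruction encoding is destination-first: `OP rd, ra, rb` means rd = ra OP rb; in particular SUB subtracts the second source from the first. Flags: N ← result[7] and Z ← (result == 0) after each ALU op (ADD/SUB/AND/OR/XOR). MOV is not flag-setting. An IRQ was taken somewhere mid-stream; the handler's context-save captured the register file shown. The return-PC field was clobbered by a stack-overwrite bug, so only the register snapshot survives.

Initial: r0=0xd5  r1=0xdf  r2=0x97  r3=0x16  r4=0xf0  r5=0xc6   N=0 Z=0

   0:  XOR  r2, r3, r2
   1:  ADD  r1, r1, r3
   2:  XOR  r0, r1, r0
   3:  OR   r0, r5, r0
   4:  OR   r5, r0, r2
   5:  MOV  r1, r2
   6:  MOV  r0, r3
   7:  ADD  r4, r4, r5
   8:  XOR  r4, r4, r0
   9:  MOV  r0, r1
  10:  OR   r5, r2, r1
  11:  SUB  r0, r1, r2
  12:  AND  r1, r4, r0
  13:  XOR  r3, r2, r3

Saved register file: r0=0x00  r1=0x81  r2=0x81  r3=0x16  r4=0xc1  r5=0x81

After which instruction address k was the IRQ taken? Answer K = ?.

K = 11

after  0: r0=0xd5 r1=0xdf r2=0x81 r3=0x16 r4=0xf0 r5=0xc6  N=1 Z=0
after  1: r0=0xd5 r1=0xf5 r2=0x81 r3=0x16 r4=0xf0 r5=0xc6  N=1 Z=0
after  2: r0=0x20 r1=0xf5 r2=0x81 r3=0x16 r4=0xf0 r5=0xc6  N=0 Z=0
after  3: r0=0xe6 r1=0xf5 r2=0x81 r3=0x16 r4=0xf0 r5=0xc6  N=1 Z=0
after  4: r0=0xe6 r1=0xf5 r2=0x81 r3=0x16 r4=0xf0 r5=0xe7  N=1 Z=0
after  5: r0=0xe6 r1=0x81 r2=0x81 r3=0x16 r4=0xf0 r5=0xe7  N=1 Z=0
after  6: r0=0x16 r1=0x81 r2=0x81 r3=0x16 r4=0xf0 r5=0xe7  N=1 Z=0
after  7: r0=0x16 r1=0x81 r2=0x81 r3=0x16 r4=0xd7 r5=0xe7  N=1 Z=0
after  8: r0=0x16 r1=0x81 r2=0x81 r3=0x16 r4=0xc1 r5=0xe7  N=1 Z=0
after  9: r0=0x81 r1=0x81 r2=0x81 r3=0x16 r4=0xc1 r5=0xe7  N=1 Z=0
after 10: r0=0x81 r1=0x81 r2=0x81 r3=0x16 r4=0xc1 r5=0x81  N=1 Z=0
after 11: r0=0x00 r1=0x81 r2=0x81 r3=0x16 r4=0xc1 r5=0x81  N=0 Z=1
-- IRQ taken; context saved, return-PC = 12 --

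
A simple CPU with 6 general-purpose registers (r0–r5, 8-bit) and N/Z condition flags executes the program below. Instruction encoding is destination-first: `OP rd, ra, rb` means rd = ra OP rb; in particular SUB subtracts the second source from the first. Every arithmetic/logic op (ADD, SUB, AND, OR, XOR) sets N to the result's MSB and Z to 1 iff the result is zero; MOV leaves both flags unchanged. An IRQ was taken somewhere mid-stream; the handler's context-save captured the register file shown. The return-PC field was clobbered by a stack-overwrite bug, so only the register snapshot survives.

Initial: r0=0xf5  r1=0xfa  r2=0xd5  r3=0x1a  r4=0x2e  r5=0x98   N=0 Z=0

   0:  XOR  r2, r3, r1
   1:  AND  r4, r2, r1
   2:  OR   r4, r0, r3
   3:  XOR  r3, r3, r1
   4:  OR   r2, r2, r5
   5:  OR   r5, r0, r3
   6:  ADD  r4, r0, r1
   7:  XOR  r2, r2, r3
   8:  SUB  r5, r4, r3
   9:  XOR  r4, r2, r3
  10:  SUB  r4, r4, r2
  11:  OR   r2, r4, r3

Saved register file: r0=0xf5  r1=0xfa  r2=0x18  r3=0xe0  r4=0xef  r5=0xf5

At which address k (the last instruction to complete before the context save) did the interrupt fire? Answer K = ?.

K = 7

after  0: r0=0xf5 r1=0xfa r2=0xe0 r3=0x1a r4=0x2e r5=0x98  N=1 Z=0
after  1: r0=0xf5 r1=0xfa r2=0xe0 r3=0x1a r4=0xe0 r5=0x98  N=1 Z=0
after  2: r0=0xf5 r1=0xfa r2=0xe0 r3=0x1a r4=0xff r5=0x98  N=1 Z=0
after  3: r0=0xf5 r1=0xfa r2=0xe0 r3=0xe0 r4=0xff r5=0x98  N=1 Z=0
after  4: r0=0xf5 r1=0xfa r2=0xf8 r3=0xe0 r4=0xff r5=0x98  N=1 Z=0
after  5: r0=0xf5 r1=0xfa r2=0xf8 r3=0xe0 r4=0xff r5=0xf5  N=1 Z=0
after  6: r0=0xf5 r1=0xfa r2=0xf8 r3=0xe0 r4=0xef r5=0xf5  N=1 Z=0
after  7: r0=0xf5 r1=0xfa r2=0x18 r3=0xe0 r4=0xef r5=0xf5  N=0 Z=0
-- IRQ taken; context saved, return-PC = 8 --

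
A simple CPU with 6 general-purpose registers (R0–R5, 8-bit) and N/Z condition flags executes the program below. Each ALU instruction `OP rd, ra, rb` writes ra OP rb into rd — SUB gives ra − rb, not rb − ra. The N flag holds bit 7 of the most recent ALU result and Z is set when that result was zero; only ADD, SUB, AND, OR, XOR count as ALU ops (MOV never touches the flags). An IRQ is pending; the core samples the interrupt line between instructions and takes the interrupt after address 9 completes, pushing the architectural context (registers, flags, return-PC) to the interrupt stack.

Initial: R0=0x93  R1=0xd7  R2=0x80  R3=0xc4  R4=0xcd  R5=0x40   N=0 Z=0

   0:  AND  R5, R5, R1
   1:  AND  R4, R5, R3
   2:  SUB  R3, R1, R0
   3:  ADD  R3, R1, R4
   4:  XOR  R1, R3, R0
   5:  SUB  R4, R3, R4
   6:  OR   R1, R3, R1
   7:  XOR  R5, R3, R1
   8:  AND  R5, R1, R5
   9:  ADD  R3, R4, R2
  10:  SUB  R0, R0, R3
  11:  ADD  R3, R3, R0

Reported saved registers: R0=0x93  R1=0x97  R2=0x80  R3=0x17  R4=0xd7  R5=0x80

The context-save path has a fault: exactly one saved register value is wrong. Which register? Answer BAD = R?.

BAD = R3

after  0: R0=0x93 R1=0xd7 R2=0x80 R3=0xc4 R4=0xcd R5=0x40  N=0 Z=0
after  1: R0=0x93 R1=0xd7 R2=0x80 R3=0xc4 R4=0x40 R5=0x40  N=0 Z=0
after  2: R0=0x93 R1=0xd7 R2=0x80 R3=0x44 R4=0x40 R5=0x40  N=0 Z=0
after  3: R0=0x93 R1=0xd7 R2=0x80 R3=0x17 R4=0x40 R5=0x40  N=0 Z=0
after  4: R0=0x93 R1=0x84 R2=0x80 R3=0x17 R4=0x40 R5=0x40  N=1 Z=0
after  5: R0=0x93 R1=0x84 R2=0x80 R3=0x17 R4=0xd7 R5=0x40  N=1 Z=0
after  6: R0=0x93 R1=0x97 R2=0x80 R3=0x17 R4=0xd7 R5=0x40  N=1 Z=0
after  7: R0=0x93 R1=0x97 R2=0x80 R3=0x17 R4=0xd7 R5=0x80  N=1 Z=0
after  8: R0=0x93 R1=0x97 R2=0x80 R3=0x17 R4=0xd7 R5=0x80  N=1 Z=0
after  9: R0=0x93 R1=0x97 R2=0x80 R3=0x57 R4=0xd7 R5=0x80  N=0 Z=0
-- IRQ taken; context saved, return-PC = 10 --
mismatch: R3: reported 0x17 vs actual 0x57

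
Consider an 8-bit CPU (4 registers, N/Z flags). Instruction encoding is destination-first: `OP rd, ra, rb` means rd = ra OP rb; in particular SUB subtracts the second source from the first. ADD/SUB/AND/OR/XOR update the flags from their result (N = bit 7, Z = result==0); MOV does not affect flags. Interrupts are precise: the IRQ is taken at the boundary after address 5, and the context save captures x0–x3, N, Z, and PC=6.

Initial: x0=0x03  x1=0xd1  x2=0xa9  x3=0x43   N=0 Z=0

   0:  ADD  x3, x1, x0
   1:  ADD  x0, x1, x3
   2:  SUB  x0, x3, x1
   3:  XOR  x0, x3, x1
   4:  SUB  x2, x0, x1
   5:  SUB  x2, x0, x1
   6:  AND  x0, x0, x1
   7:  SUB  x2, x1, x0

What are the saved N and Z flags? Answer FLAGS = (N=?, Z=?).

after  0: x0=0x03 x1=0xd1 x2=0xa9 x3=0xd4  N=1 Z=0
after  1: x0=0xa5 x1=0xd1 x2=0xa9 x3=0xd4  N=1 Z=0
after  2: x0=0x03 x1=0xd1 x2=0xa9 x3=0xd4  N=0 Z=0
after  3: x0=0x05 x1=0xd1 x2=0xa9 x3=0xd4  N=0 Z=0
after  4: x0=0x05 x1=0xd1 x2=0x34 x3=0xd4  N=0 Z=0
after  5: x0=0x05 x1=0xd1 x2=0x34 x3=0xd4  N=0 Z=0
-- IRQ taken; context saved, return-PC = 6 --

FLAGS = (N=0, Z=0)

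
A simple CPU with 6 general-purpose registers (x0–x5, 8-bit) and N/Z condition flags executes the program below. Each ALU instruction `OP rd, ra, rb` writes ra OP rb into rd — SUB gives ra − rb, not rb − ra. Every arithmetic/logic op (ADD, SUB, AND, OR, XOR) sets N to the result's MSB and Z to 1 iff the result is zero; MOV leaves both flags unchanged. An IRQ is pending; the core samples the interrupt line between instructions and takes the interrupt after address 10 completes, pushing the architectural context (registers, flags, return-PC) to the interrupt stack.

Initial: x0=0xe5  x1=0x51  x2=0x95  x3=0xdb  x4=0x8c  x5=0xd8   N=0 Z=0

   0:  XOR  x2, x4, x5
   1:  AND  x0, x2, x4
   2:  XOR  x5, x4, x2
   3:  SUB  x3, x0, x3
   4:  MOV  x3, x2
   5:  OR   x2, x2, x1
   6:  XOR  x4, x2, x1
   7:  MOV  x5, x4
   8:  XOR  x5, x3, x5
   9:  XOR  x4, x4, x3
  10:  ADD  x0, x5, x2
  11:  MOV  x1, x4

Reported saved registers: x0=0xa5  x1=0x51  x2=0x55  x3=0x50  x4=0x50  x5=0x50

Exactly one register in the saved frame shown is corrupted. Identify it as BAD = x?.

BAD = x3

after  0: x0=0xe5 x1=0x51 x2=0x54 x3=0xdb x4=0x8c x5=0xd8  N=0 Z=0
after  1: x0=0x04 x1=0x51 x2=0x54 x3=0xdb x4=0x8c x5=0xd8  N=0 Z=0
after  2: x0=0x04 x1=0x51 x2=0x54 x3=0xdb x4=0x8c x5=0xd8  N=1 Z=0
after  3: x0=0x04 x1=0x51 x2=0x54 x3=0x29 x4=0x8c x5=0xd8  N=0 Z=0
after  4: x0=0x04 x1=0x51 x2=0x54 x3=0x54 x4=0x8c x5=0xd8  N=0 Z=0
after  5: x0=0x04 x1=0x51 x2=0x55 x3=0x54 x4=0x8c x5=0xd8  N=0 Z=0
after  6: x0=0x04 x1=0x51 x2=0x55 x3=0x54 x4=0x04 x5=0xd8  N=0 Z=0
after  7: x0=0x04 x1=0x51 x2=0x55 x3=0x54 x4=0x04 x5=0x04  N=0 Z=0
after  8: x0=0x04 x1=0x51 x2=0x55 x3=0x54 x4=0x04 x5=0x50  N=0 Z=0
after  9: x0=0x04 x1=0x51 x2=0x55 x3=0x54 x4=0x50 x5=0x50  N=0 Z=0
after 10: x0=0xa5 x1=0x51 x2=0x55 x3=0x54 x4=0x50 x5=0x50  N=1 Z=0
-- IRQ taken; context saved, return-PC = 11 --
mismatch: x3: reported 0x50 vs actual 0x54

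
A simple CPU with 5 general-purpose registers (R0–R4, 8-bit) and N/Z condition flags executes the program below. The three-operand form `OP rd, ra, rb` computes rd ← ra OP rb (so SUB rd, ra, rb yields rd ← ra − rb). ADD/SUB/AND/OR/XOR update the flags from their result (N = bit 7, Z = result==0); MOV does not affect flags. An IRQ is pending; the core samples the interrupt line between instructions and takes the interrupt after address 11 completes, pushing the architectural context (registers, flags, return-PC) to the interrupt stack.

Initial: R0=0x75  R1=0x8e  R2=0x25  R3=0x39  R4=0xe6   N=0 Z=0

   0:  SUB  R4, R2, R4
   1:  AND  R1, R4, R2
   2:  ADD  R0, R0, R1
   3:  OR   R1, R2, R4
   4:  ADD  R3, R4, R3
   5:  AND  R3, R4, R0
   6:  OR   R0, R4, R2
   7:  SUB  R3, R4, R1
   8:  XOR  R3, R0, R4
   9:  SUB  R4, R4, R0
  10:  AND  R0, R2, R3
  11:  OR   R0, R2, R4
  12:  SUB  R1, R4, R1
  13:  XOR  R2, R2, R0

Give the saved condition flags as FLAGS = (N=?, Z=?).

after  0: R0=0x75 R1=0x8e R2=0x25 R3=0x39 R4=0x3f  N=0 Z=0
after  1: R0=0x75 R1=0x25 R2=0x25 R3=0x39 R4=0x3f  N=0 Z=0
after  2: R0=0x9a R1=0x25 R2=0x25 R3=0x39 R4=0x3f  N=1 Z=0
after  3: R0=0x9a R1=0x3f R2=0x25 R3=0x39 R4=0x3f  N=0 Z=0
after  4: R0=0x9a R1=0x3f R2=0x25 R3=0x78 R4=0x3f  N=0 Z=0
after  5: R0=0x9a R1=0x3f R2=0x25 R3=0x1a R4=0x3f  N=0 Z=0
after  6: R0=0x3f R1=0x3f R2=0x25 R3=0x1a R4=0x3f  N=0 Z=0
after  7: R0=0x3f R1=0x3f R2=0x25 R3=0x00 R4=0x3f  N=0 Z=1
after  8: R0=0x3f R1=0x3f R2=0x25 R3=0x00 R4=0x3f  N=0 Z=1
after  9: R0=0x3f R1=0x3f R2=0x25 R3=0x00 R4=0x00  N=0 Z=1
after 10: R0=0x00 R1=0x3f R2=0x25 R3=0x00 R4=0x00  N=0 Z=1
after 11: R0=0x25 R1=0x3f R2=0x25 R3=0x00 R4=0x00  N=0 Z=0
-- IRQ taken; context saved, return-PC = 12 --

FLAGS = (N=0, Z=0)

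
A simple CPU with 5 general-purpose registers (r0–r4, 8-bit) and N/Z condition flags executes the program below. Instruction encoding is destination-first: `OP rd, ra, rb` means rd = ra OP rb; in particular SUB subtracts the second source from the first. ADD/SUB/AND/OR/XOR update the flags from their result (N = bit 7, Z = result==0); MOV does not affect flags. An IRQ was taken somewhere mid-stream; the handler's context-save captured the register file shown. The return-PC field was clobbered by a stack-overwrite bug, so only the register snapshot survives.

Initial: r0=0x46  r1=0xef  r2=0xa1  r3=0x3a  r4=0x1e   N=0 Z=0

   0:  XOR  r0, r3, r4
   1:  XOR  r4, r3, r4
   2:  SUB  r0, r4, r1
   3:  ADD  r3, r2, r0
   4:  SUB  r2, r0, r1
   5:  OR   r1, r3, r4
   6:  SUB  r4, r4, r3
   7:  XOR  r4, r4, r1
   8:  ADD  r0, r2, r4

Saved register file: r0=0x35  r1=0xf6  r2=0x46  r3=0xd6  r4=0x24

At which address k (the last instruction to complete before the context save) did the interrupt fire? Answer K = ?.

K = 5

after  0: r0=0x24 r1=0xef r2=0xa1 r3=0x3a r4=0x1e  N=0 Z=0
after  1: r0=0x24 r1=0xef r2=0xa1 r3=0x3a r4=0x24  N=0 Z=0
after  2: r0=0x35 r1=0xef r2=0xa1 r3=0x3a r4=0x24  N=0 Z=0
after  3: r0=0x35 r1=0xef r2=0xa1 r3=0xd6 r4=0x24  N=1 Z=0
after  4: r0=0x35 r1=0xef r2=0x46 r3=0xd6 r4=0x24  N=0 Z=0
after  5: r0=0x35 r1=0xf6 r2=0x46 r3=0xd6 r4=0x24  N=1 Z=0
-- IRQ taken; context saved, return-PC = 6 --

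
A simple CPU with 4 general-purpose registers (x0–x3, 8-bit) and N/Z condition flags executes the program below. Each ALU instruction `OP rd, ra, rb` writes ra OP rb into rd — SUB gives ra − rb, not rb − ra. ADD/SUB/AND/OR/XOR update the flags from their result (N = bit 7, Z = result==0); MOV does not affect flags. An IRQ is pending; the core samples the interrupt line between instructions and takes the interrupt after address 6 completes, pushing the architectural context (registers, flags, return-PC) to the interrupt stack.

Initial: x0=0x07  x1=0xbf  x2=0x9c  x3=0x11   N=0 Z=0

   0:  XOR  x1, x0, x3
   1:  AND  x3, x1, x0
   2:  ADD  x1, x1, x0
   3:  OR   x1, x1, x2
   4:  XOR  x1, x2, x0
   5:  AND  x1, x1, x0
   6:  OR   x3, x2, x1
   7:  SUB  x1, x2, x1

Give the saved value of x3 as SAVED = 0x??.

SAVED = 0x9f

after  0: x0=0x07 x1=0x16 x2=0x9c x3=0x11  N=0 Z=0
after  1: x0=0x07 x1=0x16 x2=0x9c x3=0x06  N=0 Z=0
after  2: x0=0x07 x1=0x1d x2=0x9c x3=0x06  N=0 Z=0
after  3: x0=0x07 x1=0x9d x2=0x9c x3=0x06  N=1 Z=0
after  4: x0=0x07 x1=0x9b x2=0x9c x3=0x06  N=1 Z=0
after  5: x0=0x07 x1=0x03 x2=0x9c x3=0x06  N=0 Z=0
after  6: x0=0x07 x1=0x03 x2=0x9c x3=0x9f  N=1 Z=0
-- IRQ taken; context saved, return-PC = 7 --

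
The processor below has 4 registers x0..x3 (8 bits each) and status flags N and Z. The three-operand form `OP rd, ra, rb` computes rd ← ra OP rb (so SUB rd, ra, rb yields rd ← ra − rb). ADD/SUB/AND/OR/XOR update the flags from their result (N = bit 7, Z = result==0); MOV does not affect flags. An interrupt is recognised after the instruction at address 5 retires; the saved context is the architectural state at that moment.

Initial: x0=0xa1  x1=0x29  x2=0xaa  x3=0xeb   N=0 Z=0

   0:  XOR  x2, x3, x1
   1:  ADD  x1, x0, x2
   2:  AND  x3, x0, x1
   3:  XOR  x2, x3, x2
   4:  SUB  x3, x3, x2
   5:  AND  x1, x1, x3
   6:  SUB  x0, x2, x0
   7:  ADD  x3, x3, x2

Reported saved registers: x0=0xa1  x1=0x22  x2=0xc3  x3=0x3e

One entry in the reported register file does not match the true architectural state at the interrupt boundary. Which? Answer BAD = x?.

BAD = x2

after  0: x0=0xa1 x1=0x29 x2=0xc2 x3=0xeb  N=1 Z=0
after  1: x0=0xa1 x1=0x63 x2=0xc2 x3=0xeb  N=0 Z=0
after  2: x0=0xa1 x1=0x63 x2=0xc2 x3=0x21  N=0 Z=0
after  3: x0=0xa1 x1=0x63 x2=0xe3 x3=0x21  N=1 Z=0
after  4: x0=0xa1 x1=0x63 x2=0xe3 x3=0x3e  N=0 Z=0
after  5: x0=0xa1 x1=0x22 x2=0xe3 x3=0x3e  N=0 Z=0
-- IRQ taken; context saved, return-PC = 6 --
mismatch: x2: reported 0xc3 vs actual 0xe3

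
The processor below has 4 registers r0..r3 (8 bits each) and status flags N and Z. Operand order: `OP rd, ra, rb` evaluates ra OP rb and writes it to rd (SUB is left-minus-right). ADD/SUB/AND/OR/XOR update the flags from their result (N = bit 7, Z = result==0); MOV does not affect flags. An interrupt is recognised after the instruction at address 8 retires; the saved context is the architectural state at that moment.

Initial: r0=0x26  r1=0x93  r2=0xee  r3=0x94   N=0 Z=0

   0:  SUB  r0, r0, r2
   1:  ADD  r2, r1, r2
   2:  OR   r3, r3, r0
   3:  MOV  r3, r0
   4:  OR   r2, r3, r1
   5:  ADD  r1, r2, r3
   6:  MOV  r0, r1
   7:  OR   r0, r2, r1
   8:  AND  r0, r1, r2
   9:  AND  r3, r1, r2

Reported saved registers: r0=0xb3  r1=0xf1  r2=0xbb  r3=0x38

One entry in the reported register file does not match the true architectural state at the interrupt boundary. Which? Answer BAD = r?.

BAD = r1

after  0: r0=0x38 r1=0x93 r2=0xee r3=0x94  N=0 Z=0
after  1: r0=0x38 r1=0x93 r2=0x81 r3=0x94  N=1 Z=0
after  2: r0=0x38 r1=0x93 r2=0x81 r3=0xbc  N=1 Z=0
after  3: r0=0x38 r1=0x93 r2=0x81 r3=0x38  N=1 Z=0
after  4: r0=0x38 r1=0x93 r2=0xbb r3=0x38  N=1 Z=0
after  5: r0=0x38 r1=0xf3 r2=0xbb r3=0x38  N=1 Z=0
after  6: r0=0xf3 r1=0xf3 r2=0xbb r3=0x38  N=1 Z=0
after  7: r0=0xfb r1=0xf3 r2=0xbb r3=0x38  N=1 Z=0
after  8: r0=0xb3 r1=0xf3 r2=0xbb r3=0x38  N=1 Z=0
-- IRQ taken; context saved, return-PC = 9 --
mismatch: r1: reported 0xf1 vs actual 0xf3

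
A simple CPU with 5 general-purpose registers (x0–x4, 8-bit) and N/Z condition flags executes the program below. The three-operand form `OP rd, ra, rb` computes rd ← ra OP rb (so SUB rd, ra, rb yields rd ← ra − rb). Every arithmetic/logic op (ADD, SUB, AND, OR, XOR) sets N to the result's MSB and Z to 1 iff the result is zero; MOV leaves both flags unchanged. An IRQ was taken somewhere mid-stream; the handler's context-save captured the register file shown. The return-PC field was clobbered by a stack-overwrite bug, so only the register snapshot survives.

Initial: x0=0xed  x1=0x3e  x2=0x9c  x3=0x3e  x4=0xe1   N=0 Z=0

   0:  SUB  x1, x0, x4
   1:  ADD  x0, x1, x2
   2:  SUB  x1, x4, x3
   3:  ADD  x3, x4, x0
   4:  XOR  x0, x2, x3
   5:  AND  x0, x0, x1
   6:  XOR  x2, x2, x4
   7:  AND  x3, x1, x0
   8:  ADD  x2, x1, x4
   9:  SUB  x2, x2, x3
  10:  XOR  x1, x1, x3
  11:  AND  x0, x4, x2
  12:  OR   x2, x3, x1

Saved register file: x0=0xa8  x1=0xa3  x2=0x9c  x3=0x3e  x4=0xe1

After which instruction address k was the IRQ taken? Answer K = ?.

after  0: x0=0xed x1=0x0c x2=0x9c x3=0x3e x4=0xe1  N=0 Z=0
after  1: x0=0xa8 x1=0x0c x2=0x9c x3=0x3e x4=0xe1  N=1 Z=0
after  2: x0=0xa8 x1=0xa3 x2=0x9c x3=0x3e x4=0xe1  N=1 Z=0
-- IRQ taken; context saved, return-PC = 3 --

K = 2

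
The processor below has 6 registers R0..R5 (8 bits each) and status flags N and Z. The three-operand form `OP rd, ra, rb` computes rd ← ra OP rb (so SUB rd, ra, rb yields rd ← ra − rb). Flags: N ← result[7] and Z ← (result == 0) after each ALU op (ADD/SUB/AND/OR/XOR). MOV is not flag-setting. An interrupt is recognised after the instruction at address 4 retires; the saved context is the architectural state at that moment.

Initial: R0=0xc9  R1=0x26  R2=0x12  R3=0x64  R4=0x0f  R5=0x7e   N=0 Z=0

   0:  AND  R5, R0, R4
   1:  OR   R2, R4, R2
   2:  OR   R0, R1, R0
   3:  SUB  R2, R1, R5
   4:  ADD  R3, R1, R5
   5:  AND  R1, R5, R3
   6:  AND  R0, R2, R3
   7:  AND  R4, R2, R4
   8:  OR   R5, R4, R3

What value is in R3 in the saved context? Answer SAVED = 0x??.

after  0: R0=0xc9 R1=0x26 R2=0x12 R3=0x64 R4=0x0f R5=0x09  N=0 Z=0
after  1: R0=0xc9 R1=0x26 R2=0x1f R3=0x64 R4=0x0f R5=0x09  N=0 Z=0
after  2: R0=0xef R1=0x26 R2=0x1f R3=0x64 R4=0x0f R5=0x09  N=1 Z=0
after  3: R0=0xef R1=0x26 R2=0x1d R3=0x64 R4=0x0f R5=0x09  N=0 Z=0
after  4: R0=0xef R1=0x26 R2=0x1d R3=0x2f R4=0x0f R5=0x09  N=0 Z=0
-- IRQ taken; context saved, return-PC = 5 --

SAVED = 0x2f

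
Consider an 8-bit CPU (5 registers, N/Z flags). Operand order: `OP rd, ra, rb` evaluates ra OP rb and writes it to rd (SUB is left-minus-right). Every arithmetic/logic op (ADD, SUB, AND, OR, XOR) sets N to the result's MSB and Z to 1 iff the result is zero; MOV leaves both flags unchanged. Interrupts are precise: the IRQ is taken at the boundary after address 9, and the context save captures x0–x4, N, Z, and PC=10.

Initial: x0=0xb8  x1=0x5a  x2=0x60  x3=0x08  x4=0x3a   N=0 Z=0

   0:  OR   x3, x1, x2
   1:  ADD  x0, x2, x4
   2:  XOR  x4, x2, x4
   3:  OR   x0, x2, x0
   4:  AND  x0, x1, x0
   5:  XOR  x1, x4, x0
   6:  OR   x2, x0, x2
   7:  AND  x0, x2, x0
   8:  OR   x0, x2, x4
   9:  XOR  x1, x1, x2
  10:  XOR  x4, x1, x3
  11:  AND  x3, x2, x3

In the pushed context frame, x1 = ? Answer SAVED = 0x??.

SAVED = 0x7a

after  0: x0=0xb8 x1=0x5a x2=0x60 x3=0x7a x4=0x3a  N=0 Z=0
after  1: x0=0x9a x1=0x5a x2=0x60 x3=0x7a x4=0x3a  N=1 Z=0
after  2: x0=0x9a x1=0x5a x2=0x60 x3=0x7a x4=0x5a  N=0 Z=0
after  3: x0=0xfa x1=0x5a x2=0x60 x3=0x7a x4=0x5a  N=1 Z=0
after  4: x0=0x5a x1=0x5a x2=0x60 x3=0x7a x4=0x5a  N=0 Z=0
after  5: x0=0x5a x1=0x00 x2=0x60 x3=0x7a x4=0x5a  N=0 Z=1
after  6: x0=0x5a x1=0x00 x2=0x7a x3=0x7a x4=0x5a  N=0 Z=0
after  7: x0=0x5a x1=0x00 x2=0x7a x3=0x7a x4=0x5a  N=0 Z=0
after  8: x0=0x7a x1=0x00 x2=0x7a x3=0x7a x4=0x5a  N=0 Z=0
after  9: x0=0x7a x1=0x7a x2=0x7a x3=0x7a x4=0x5a  N=0 Z=0
-- IRQ taken; context saved, return-PC = 10 --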